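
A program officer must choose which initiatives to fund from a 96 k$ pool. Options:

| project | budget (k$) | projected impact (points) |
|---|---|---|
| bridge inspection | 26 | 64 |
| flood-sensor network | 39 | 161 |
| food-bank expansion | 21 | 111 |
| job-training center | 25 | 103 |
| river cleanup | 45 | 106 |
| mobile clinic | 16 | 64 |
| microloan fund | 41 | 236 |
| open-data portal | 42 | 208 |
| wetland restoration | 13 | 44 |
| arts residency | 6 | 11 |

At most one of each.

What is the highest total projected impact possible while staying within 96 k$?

Filling by ratio: food-bank expansion + job-training center + microloan fund + arts residency for 461, with 3 k$ left unused.
Using the slack differently, microloan fund + open-data portal + wetland restoration comes to 488 at 96 k$.
That's the maximum — no swap from here does better than 488.

488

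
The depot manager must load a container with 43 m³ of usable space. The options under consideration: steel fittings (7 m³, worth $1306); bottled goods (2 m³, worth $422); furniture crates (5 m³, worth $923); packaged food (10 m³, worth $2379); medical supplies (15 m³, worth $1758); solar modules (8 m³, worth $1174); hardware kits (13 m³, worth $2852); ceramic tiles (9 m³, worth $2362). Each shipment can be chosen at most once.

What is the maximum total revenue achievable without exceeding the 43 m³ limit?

Best packing: steel fittings + bottled goods + packaged food + hardware kits + ceramic tiles — 41 m³, 9321 total.

9321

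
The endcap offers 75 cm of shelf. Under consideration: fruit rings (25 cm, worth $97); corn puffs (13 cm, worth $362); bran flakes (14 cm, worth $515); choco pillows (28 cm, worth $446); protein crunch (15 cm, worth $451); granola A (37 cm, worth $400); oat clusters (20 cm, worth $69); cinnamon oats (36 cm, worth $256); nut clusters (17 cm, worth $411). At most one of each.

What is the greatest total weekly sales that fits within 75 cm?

1823

By weekly sales per cm: bran flakes 36.79, protein crunch 30.07, corn puffs 27.85, nut clusters 24.18 lead.
Filling by ratio: corn puffs + bran flakes + protein crunch + nut clusters for 1739, with 16 cm left unused.
Dropping corn puffs frees 13 cm; slotting in choco pillows (28 cm) lifts the total to 1823 at 74 cm.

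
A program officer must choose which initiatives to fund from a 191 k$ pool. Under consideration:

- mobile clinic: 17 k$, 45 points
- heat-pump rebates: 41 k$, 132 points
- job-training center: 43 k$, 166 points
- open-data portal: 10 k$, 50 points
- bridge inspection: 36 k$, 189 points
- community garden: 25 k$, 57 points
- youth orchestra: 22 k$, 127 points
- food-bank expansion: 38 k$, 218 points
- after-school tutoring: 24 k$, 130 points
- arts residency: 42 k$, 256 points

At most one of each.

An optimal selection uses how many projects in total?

7

The maximum projected impact within 191 k$ is 1015.
One optimal bundle: mobile clinic + open-data portal + bridge inspection + youth orchestra + food-bank expansion + after-school tutoring + arts residency (189 k$).
All optima have 7 projects.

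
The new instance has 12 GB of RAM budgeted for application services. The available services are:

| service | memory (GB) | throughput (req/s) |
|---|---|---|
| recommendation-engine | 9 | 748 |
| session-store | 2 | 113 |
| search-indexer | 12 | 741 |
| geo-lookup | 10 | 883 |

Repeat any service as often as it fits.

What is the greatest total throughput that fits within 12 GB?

The ratio ordering already packs tightly: session-store + geo-lookup, 12 GB, 996.

996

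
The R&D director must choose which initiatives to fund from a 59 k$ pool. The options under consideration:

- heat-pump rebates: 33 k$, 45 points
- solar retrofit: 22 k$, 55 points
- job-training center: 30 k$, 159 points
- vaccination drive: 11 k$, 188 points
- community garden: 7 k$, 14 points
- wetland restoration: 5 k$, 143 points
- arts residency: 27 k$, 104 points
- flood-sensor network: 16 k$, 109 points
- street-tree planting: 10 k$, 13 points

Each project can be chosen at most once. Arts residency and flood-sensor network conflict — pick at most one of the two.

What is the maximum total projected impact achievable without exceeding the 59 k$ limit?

504

Density check — wetland restoration 28.60, vaccination drive 17.09, flood-sensor network 6.81, job-training center 5.30 are the best per k$.
Job-training center + vaccination drive + community garden + wetland restoration uses 53 of the 59 k$ and totals 504.
No other feasible combination exceeds 504.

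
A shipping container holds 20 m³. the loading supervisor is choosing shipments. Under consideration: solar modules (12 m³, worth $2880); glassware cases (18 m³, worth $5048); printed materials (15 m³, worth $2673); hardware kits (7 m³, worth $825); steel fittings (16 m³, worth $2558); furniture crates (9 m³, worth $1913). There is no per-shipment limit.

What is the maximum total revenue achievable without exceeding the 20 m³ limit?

The ratio ordering already packs tightly: glassware cases, 18 m³, 5048.
That's the maximum — no swap from here does better than 5048.

5048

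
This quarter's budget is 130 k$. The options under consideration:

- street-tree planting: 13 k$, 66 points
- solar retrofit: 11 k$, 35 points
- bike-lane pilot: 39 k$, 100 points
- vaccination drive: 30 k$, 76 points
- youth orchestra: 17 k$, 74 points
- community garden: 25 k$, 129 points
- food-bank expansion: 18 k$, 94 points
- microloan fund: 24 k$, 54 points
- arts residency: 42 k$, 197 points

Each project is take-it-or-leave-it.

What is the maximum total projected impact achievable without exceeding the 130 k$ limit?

By projected impact per k$: food-bank expansion 5.22, community garden 5.16, street-tree planting 5.08, arts residency 4.69 lead.
Best packing: street-tree planting + solar retrofit + youth orchestra + community garden + food-bank expansion + arts residency — 126 k$, 595 total.

595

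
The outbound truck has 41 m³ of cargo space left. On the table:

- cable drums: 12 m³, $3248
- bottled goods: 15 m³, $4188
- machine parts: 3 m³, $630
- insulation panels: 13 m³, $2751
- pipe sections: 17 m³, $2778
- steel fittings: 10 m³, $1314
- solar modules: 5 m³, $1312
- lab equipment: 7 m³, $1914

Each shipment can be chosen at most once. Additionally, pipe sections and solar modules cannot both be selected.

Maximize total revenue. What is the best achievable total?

10662

Density check — bottled goods 279.20, lab equipment 273.43, cable drums 270.67, solar modules 262.40 are the best per m³.
Best packing: cable drums + bottled goods + solar modules + lab equipment — 39 m³, 10662 total.
Next best is cable drums + bottled goods + insulation panels at 10187 (40 m³) — short by 475.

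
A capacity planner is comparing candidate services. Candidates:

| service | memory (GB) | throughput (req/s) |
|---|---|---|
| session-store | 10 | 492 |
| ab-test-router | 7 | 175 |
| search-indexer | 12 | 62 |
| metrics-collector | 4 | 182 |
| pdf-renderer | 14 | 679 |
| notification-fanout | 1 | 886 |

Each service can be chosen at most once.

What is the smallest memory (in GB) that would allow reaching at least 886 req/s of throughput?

Look for the lowest-memory combination reaching 886.
notification-fanout: 886 throughput at 1 GB.
Below 1 GB the best achievable stays under 886.

1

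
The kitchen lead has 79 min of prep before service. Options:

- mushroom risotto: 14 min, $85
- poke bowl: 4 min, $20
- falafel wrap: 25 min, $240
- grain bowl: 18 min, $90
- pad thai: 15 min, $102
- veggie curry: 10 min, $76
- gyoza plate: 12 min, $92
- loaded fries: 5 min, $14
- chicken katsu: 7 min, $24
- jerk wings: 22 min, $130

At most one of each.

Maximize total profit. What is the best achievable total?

The ratio ordering already packs tightly: mushroom risotto + falafel wrap + pad thai + veggie curry + gyoza plate, 76 min, 595.

595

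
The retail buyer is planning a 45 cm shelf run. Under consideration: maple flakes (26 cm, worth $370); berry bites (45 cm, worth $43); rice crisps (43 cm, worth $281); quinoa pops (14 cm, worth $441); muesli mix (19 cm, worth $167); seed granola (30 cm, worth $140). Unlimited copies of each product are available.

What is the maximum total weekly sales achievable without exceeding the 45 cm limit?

The ratio ordering already packs tightly: 3×quinoa pops, 42 cm, 1323.

1323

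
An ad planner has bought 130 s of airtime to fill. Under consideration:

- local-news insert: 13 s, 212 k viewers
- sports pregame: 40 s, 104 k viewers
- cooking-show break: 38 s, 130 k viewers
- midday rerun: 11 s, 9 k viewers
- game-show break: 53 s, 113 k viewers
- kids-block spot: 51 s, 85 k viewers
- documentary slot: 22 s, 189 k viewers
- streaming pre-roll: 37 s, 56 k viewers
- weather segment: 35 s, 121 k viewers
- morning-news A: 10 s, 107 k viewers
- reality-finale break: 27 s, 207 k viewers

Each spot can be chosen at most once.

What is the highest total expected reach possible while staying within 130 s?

Density check — local-news insert 16.31, morning-news A 10.70, documentary slot 8.59 are the best per s.
Filling by ratio: local-news insert + midday rerun + documentary slot + weather segment + morning-news A + reality-finale break for 845, with 12 s left unused.
Dropping weather segment frees 35 s; slotting in cooking-show break (38 s) lifts the total to 854 at 121 s.

854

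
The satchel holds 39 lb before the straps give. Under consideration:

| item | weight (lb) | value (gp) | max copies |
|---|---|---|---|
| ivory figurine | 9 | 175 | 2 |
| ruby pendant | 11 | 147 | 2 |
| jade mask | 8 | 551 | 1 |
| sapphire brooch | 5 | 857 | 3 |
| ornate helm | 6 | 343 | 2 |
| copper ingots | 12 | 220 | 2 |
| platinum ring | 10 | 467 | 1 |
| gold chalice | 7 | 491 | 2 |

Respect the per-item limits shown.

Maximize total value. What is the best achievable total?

The ratio ordering already packs tightly: jade mask + 3×sapphire brooch + 2×gold chalice, 37 lb, 4104.
Nothing else within 39 lb beats 4104.

4104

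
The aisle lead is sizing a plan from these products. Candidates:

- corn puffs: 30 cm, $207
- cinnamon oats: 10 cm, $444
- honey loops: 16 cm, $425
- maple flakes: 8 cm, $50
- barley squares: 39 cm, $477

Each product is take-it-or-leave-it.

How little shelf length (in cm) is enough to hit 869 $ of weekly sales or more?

26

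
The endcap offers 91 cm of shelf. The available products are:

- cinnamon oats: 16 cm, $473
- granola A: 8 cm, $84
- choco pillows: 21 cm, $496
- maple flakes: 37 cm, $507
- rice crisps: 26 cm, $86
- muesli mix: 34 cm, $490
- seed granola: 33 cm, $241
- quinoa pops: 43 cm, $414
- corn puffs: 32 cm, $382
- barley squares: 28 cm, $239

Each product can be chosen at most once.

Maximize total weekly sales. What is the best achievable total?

1560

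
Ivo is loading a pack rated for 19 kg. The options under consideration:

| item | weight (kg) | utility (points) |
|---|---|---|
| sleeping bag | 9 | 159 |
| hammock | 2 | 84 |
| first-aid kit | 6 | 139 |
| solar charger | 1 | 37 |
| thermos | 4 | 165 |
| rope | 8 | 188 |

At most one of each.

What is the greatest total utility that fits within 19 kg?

Greedy by ratio would take hammock + solar charger + thermos + rope: 15 kg used, total 474.
Dropping hammock frees 2 kg; slotting in first-aid kit (6 kg) lifts the total to 529 at 19 kg.
An exhaustive check of the 64 subsets confirms 529.

529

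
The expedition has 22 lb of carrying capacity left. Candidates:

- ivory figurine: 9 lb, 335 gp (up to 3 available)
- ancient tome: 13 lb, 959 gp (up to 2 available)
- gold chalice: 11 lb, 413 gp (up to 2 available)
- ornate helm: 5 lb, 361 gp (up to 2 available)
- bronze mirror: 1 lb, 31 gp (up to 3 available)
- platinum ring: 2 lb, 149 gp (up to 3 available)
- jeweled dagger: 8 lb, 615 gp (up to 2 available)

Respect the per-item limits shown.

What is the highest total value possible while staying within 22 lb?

1677

Taking 3×platinum ring + 2×jeweled dagger: 22 lb used, 1677 in value.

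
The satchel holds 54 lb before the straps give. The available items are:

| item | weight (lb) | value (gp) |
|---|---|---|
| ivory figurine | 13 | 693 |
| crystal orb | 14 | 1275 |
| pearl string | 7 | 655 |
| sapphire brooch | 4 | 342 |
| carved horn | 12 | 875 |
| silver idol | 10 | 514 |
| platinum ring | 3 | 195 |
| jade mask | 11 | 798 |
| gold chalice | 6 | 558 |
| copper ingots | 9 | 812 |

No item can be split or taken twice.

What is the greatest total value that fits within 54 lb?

4635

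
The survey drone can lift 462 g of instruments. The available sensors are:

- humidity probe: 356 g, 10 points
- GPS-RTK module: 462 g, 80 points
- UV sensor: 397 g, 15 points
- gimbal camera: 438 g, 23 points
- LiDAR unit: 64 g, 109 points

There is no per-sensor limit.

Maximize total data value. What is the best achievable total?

Ranking by ratio (data value/g): LiDAR unit 1.70, GPS-RTK module 0.17, gimbal camera 0.05.
Best packing: 7×LiDAR unit — 448 g, 763 total.

763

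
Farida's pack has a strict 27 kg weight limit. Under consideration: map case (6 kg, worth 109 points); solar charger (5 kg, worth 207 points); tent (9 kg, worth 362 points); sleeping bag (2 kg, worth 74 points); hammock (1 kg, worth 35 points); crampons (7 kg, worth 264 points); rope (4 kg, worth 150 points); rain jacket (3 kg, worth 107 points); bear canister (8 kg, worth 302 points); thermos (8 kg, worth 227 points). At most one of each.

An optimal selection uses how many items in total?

5

Best achievable utility is 1057.
For example solar charger + tent + sleeping bag + crampons + rope achieves it, using 27 kg.
All optima have 5 items.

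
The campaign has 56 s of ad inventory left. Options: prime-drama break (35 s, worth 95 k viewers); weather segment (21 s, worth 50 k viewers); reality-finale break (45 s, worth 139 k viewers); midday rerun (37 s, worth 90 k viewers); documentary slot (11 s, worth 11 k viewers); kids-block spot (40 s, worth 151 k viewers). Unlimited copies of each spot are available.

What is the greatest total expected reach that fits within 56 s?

162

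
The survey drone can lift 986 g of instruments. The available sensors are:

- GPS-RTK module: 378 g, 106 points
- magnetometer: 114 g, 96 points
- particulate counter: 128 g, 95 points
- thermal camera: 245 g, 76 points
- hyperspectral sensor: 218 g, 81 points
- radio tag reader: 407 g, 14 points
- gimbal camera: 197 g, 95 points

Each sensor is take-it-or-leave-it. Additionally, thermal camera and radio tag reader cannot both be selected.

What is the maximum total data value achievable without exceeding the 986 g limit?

443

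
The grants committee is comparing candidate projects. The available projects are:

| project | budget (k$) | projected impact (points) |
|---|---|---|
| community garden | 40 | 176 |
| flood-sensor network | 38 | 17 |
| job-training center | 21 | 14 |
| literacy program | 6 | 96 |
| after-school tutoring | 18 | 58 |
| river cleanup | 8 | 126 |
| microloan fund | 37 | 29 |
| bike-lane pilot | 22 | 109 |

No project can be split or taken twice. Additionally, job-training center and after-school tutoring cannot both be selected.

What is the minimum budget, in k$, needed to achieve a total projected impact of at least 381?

54

Look for the lowest-budget combination reaching 381.
community garden + literacy program + river cleanup reaches 398 using 54 k$.
Any bundle with less than 54 k$ falls short of 381.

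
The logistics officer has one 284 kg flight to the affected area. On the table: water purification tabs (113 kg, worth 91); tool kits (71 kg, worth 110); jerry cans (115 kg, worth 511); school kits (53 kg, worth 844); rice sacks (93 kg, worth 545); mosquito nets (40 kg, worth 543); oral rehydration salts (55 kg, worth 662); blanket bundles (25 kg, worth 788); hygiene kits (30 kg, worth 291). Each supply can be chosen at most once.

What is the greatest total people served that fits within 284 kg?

3382

Density check — blanket bundles 31.52, school kits 15.92, mosquito nets 13.57, oral rehydration salts 12.04 are the best per kg.
Filling by ratio: tool kits + school kits + mosquito nets + oral rehydration salts + blanket bundles + hygiene kits for 3238, with 10 kg left unused.
The 101 kg tied up in tool kits and hygiene kits is better spent on rice sacks — total rises to 3382 (266 kg).
The closest alternative, tool kits + school kits + mosquito nets + oral rehydration salts + blanket bundles + hygiene kits, reaches only 3238.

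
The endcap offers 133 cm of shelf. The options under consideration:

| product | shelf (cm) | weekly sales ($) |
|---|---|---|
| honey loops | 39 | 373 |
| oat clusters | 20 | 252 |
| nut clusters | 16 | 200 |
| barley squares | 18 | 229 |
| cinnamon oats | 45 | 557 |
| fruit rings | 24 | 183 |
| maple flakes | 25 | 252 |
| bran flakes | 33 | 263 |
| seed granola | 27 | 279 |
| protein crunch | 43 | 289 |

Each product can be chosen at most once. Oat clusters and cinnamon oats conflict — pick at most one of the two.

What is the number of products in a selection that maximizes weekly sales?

5

The maximum weekly sales within 133 cm is 1517.
For example nut clusters + barley squares + cinnamon oats + maple flakes + seed granola achieves it, using 131 cm.
All optima have 5 products.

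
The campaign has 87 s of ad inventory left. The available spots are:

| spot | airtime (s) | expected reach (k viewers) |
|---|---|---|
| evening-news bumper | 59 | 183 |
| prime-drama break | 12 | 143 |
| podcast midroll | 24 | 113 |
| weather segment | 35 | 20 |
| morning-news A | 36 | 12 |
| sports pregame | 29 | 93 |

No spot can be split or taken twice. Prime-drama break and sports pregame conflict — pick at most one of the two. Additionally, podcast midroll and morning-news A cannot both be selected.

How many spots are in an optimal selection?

The maximum expected reach within 87 s is 326.
One optimal bundle: evening-news bumper + prime-drama break (71 s).
All optima have 2 spots.

2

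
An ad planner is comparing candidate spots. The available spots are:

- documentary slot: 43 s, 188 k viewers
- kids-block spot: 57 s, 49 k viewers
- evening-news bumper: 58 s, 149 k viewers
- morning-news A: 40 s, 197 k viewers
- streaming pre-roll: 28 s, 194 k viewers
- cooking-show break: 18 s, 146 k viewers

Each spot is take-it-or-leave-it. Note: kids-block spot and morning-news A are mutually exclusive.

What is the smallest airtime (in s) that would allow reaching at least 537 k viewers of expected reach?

Minimise s subject to total expected reach ≥ 537.
morning-news A + streaming pre-roll + cooking-show break reaches 537 using 86 s.
Any bundle with less than 86 s falls short of 537.

86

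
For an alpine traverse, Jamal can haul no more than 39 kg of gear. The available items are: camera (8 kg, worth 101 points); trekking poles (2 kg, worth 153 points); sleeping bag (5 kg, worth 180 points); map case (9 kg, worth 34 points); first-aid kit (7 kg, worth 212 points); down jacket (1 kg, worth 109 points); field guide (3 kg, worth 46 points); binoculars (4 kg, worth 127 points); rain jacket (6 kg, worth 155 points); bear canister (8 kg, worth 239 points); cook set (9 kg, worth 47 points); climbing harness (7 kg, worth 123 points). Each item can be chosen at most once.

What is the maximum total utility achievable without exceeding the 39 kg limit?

Trekking poles + sleeping bag + first-aid kit + down jacket + field guide + binoculars + rain jacket + bear canister uses 36 of the 39 kg and totals 1221.

1221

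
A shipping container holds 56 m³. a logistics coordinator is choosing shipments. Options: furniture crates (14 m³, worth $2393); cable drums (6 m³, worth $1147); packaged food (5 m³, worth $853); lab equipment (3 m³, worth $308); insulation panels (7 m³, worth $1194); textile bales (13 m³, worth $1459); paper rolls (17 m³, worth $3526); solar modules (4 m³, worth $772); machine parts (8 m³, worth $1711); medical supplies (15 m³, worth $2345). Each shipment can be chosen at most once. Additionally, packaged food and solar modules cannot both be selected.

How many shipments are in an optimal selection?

Best achievable revenue is 10743.
For example furniture crates + cable drums + insulation panels + paper rolls + solar modules + machine parts achieves it, using 56 m³.
Any selection reaching 10743 contains exactly 6 shipments.

6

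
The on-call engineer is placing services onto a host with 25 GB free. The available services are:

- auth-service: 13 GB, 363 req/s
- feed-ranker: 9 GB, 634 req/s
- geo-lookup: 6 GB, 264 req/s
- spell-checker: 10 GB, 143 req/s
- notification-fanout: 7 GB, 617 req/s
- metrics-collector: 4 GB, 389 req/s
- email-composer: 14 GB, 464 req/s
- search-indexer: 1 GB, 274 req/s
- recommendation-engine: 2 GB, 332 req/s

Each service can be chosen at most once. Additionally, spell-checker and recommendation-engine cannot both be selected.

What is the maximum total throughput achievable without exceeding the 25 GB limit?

2246

By throughput per GB: search-indexer 274.00, recommendation-engine 166.00, metrics-collector 97.25 lead.
Best packing: feed-ranker + notification-fanout + metrics-collector + search-indexer + recommendation-engine — 23 GB, 2246 total.
That's the maximum — no feasible swap from here does better than 2246.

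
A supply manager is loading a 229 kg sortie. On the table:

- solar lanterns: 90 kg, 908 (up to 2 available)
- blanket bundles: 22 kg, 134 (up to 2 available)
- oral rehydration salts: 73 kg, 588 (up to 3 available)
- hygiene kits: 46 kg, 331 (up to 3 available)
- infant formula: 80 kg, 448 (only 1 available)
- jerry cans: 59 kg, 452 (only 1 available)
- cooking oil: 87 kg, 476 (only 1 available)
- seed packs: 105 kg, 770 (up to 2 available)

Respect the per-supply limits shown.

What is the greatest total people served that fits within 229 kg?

2147

Taking 2×solar lanterns + hygiene kits: 226 kg used, 2147 in people served.
That's the maximum — no swap from here does better than 2147.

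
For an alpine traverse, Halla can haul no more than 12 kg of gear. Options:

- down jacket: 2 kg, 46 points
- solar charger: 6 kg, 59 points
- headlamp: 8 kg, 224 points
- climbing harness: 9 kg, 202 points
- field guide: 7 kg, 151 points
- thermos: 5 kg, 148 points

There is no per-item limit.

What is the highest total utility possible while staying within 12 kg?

342

Density check — thermos 29.60, headlamp 28.00, down jacket 23.00, climbing harness 22.44 are the best per kg.
The ratio ordering already packs tightly: down jacket + 2×thermos, 12 kg, 342.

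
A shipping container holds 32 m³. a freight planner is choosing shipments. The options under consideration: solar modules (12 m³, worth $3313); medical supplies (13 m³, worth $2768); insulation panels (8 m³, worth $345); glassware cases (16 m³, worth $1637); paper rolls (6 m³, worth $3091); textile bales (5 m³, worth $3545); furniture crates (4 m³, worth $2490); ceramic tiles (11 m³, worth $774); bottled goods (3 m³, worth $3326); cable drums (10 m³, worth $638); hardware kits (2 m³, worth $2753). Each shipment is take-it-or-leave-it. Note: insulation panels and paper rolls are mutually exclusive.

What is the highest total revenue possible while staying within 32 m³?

18518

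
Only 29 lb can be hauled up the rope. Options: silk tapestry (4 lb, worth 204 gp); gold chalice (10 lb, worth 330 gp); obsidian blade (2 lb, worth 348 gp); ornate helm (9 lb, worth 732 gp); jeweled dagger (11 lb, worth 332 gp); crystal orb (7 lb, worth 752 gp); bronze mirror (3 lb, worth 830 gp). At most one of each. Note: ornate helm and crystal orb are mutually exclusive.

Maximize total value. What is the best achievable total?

2466

Taking silk tapestry + obsidian blade + jeweled dagger + crystal orb + bronze mirror: 27 lb used, 2466 in value.
Runner-up silk tapestry + gold chalice + obsidian blade + crystal orb + bronze mirror tops out at 2464.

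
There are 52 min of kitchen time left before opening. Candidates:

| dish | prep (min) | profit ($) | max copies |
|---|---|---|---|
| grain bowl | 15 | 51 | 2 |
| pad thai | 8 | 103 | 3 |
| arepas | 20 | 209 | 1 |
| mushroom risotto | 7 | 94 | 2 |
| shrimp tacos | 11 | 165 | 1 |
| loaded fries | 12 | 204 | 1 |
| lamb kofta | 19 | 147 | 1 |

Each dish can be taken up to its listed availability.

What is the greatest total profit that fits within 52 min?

701

Taking the top-ratio dishes first gives pad thai + 2×mushroom risotto + shrimp tacos + loaded fries for 660 (45 min).
The 11 min tied up in shrimp tacos is better spent on 2×pad thai — total rises to 701 (50 min).
Every other selection either busts 52 min or exceeds an availability limit or fails to beat 701.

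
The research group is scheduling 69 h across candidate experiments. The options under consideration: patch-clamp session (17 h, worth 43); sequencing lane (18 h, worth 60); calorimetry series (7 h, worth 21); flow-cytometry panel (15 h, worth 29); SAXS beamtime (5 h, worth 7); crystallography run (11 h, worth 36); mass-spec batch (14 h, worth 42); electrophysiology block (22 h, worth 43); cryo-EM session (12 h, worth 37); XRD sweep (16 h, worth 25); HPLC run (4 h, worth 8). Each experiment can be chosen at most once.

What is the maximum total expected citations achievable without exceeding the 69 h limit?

205

A density-first pass picks sequencing lane + calorimetry series + crystallography run + mass-spec batch + cryo-EM session + HPLC run — 204 at 66 h.
Dropping mass-spec batch frees 14 h; slotting in patch-clamp session (17 h) lifts the total to 205 at 69 h.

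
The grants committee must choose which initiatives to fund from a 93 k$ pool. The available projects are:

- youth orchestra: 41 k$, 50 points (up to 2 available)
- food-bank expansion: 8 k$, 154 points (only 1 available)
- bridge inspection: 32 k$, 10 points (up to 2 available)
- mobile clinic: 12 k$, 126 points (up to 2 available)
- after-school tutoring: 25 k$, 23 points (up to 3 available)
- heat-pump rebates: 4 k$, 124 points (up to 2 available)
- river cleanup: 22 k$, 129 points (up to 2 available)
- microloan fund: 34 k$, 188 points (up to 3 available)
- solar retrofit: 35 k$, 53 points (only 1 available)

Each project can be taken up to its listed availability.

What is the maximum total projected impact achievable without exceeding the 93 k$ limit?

Ranking by ratio (projected impact/k$): heat-pump rebates 31.00, food-bank expansion 19.25, mobile clinic 10.50.
Best packing: food-bank expansion + 2×mobile clinic + 2×heat-pump rebates + 2×river cleanup — 84 k$, 912 total.
Nothing else within 93 k$ beats 912.

912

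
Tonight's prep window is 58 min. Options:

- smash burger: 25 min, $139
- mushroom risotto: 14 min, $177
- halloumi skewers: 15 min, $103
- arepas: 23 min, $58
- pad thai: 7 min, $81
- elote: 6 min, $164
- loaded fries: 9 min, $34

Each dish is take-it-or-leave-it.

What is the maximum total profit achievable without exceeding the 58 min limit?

By profit per min: elote 27.33, mushroom risotto 12.64, pad thai 11.57 lead.
Filling by ratio: mushroom risotto + halloumi skewers + pad thai + elote + loaded fries for 559, with 7 min left unused.
Replace halloumi skewers and loaded fries with smash burger: the trade gains 2 net, giving 561 at 52 min.
Every other selection either busts 58 min or fails to beat 561.

561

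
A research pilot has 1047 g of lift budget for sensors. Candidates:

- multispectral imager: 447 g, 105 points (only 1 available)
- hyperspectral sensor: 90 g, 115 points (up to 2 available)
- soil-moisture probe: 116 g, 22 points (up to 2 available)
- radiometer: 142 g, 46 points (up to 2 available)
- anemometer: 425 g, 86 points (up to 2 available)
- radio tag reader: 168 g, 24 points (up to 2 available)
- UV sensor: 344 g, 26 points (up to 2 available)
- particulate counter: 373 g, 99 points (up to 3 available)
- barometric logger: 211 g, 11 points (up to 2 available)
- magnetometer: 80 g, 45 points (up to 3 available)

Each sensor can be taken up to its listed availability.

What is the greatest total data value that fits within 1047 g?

516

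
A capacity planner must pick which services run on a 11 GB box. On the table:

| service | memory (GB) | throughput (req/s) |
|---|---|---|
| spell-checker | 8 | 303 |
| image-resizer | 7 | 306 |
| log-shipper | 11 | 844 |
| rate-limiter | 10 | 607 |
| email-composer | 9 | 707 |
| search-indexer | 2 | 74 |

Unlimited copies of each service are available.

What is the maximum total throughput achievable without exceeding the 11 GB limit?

844

A density-first pass picks email-composer + search-indexer — 781 at 11 GB.
Dropping email-composer and search-indexer frees 11 GB; slotting in log-shipper (11 GB) lifts the total to 844 at 11 GB.
That's the maximum — no swap from here does better than 844.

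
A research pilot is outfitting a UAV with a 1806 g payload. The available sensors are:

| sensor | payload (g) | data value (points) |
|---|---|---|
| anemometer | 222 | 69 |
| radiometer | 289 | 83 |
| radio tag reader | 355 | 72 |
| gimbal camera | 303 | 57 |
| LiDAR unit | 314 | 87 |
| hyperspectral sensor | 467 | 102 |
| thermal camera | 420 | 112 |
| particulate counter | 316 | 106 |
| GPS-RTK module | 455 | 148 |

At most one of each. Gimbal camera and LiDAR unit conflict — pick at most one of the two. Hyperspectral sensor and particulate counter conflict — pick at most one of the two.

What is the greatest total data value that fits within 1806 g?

536

Filling by ratio: anemometer + radiometer + LiDAR unit + particulate counter + GPS-RTK module for 493, with 210 g left unused.
Dropping anemometer frees 222 g; slotting in thermal camera (420 g) lifts the total to 536 at 1794 g.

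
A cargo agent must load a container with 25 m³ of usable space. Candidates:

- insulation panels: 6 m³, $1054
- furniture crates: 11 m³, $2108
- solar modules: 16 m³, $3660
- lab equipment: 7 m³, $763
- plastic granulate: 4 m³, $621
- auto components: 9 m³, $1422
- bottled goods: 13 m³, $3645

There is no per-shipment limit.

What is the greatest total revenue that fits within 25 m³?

5753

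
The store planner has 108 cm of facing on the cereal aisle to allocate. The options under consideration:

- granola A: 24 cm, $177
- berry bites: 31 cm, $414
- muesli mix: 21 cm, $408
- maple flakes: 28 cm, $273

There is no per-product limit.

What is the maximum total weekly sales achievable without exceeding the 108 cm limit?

2040

Density check — muesli mix 19.43, berry bites 13.35, maple flakes 9.75 are the best per cm.
Taking 5×muesli mix: 105 cm used, 2040 in weekly sales.
The spare 3 cm is too small for any remaining product, and no exchange beats 2040.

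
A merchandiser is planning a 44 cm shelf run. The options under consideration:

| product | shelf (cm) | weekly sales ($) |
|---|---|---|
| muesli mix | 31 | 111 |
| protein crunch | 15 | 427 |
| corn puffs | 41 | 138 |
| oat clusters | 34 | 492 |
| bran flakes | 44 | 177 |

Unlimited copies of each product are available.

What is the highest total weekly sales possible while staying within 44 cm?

854

Ranking by ratio (weekly sales/cm): protein crunch 28.47, oat clusters 14.47, bran flakes 4.02, muesli mix 3.58.
Taking 2×protein crunch: 30 cm used, 854 in weekly sales.
Nothing else within 44 cm beats 854.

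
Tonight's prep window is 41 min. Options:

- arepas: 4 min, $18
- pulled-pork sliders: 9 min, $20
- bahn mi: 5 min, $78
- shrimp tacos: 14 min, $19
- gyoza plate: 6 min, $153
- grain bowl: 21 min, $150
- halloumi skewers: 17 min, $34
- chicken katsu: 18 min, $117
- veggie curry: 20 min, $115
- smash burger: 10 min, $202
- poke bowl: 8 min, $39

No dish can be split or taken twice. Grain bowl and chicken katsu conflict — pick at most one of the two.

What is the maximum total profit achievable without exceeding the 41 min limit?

Taking bahn mi + gyoza plate + chicken katsu + smash burger: 39 min used, 550 in profit.

550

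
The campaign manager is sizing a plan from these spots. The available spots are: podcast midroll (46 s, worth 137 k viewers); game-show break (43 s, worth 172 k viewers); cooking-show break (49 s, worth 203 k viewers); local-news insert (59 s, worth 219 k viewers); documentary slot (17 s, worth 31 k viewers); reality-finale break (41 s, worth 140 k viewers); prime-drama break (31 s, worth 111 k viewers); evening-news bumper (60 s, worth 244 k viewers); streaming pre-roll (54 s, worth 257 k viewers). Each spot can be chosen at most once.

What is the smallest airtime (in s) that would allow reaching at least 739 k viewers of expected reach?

Look for the lowest-airtime combination reaching 739.
Taking game-show break + cooking-show break + prime-drama break + streaming pre-roll gives 743 (≥ 739) for 177 s.
Below 177 s the best achievable stays under 739.

177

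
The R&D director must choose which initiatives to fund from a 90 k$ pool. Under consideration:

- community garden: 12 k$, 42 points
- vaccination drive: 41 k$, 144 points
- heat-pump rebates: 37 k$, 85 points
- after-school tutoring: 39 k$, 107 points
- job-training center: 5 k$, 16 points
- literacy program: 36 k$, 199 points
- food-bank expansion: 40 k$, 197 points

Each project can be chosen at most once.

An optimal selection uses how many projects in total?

3

Optimal total is 438.
For example community garden + literacy program + food-bank expansion achieves it, using 88 k$.
Every optimal selection uses 3 projects.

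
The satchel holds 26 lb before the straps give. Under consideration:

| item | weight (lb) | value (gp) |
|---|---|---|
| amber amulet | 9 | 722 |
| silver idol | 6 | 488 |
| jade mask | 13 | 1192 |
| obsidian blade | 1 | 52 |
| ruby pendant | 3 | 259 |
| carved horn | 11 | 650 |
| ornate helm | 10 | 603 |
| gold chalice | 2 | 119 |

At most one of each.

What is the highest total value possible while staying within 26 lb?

2225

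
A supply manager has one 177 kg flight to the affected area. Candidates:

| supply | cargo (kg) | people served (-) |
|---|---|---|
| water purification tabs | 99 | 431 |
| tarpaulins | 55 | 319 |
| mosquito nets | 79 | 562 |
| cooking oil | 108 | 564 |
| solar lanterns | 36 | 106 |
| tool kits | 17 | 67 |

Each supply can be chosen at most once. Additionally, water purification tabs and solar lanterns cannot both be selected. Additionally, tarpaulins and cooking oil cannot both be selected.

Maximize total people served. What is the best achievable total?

987

The ratio heuristic lands on tarpaulins + mosquito nets + tool kits (948) but leaves 26 kg idle.
The 17 kg tied up in tool kits is better spent on solar lanterns — total rises to 987 (170 kg).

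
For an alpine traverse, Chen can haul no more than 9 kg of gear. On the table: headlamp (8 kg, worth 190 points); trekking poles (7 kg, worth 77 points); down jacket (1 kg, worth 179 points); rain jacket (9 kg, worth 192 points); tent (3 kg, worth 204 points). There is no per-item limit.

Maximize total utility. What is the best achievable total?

Density check — down jacket 179.00, tent 68.00, headlamp 23.75 are the best per kg.
Taking 9×down jacket: 9 kg used, 1611 in utility.
Nothing else within 9 kg beats 1611.

1611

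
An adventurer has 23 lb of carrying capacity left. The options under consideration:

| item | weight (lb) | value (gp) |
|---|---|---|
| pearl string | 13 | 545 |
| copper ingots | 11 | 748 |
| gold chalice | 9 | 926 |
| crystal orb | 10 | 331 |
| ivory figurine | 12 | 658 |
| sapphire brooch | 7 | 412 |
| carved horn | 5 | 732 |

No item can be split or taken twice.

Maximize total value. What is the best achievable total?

Taking gold chalice + sapphire brooch + carved horn: 21 lb used, 2070 in value.
Runner-up copper ingots + sapphire brooch + carved horn tops out at 1892.

2070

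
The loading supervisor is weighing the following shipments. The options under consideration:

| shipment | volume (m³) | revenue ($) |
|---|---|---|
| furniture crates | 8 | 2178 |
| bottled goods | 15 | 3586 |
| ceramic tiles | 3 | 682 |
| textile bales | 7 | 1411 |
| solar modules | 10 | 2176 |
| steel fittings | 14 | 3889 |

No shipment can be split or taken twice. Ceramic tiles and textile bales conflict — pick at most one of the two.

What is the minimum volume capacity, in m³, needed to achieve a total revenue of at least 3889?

14

Minimise m³ subject to total revenue ≥ 3889.
Taking steel fittings gives 3889 (≥ 3889) for 14 m³.
No combination under 14 m³ hits 3889.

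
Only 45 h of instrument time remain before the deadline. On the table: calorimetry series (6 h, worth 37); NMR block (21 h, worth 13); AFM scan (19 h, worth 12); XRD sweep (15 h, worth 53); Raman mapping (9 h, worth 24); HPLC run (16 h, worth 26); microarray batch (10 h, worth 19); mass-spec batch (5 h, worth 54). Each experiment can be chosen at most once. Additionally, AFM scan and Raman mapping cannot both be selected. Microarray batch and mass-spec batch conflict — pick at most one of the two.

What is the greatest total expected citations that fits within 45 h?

170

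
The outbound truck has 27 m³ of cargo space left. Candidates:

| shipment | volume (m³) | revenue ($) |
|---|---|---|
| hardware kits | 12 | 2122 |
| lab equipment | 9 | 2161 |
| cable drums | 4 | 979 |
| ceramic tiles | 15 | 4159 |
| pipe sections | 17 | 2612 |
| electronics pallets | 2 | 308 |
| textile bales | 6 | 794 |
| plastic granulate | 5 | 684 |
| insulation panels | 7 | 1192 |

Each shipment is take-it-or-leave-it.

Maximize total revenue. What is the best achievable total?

By revenue per m³: ceramic tiles 277.27, cable drums 244.75, lab equipment 240.11 lead.
Greedy by ratio would take cable drums + ceramic tiles + insulation panels: 26 m³ used, total 6330.
The 11 m³ tied up in cable drums and insulation panels is better spent on lab equipment + electronics pallets — total rises to 6628 (26 m³).

6628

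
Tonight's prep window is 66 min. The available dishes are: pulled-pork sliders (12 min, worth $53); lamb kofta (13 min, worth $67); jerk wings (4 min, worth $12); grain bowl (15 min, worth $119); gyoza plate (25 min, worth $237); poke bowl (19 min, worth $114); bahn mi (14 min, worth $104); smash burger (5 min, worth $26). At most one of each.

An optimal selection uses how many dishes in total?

4

The maximum profit within 66 min is 513.
One optimal bundle: pulled-pork sliders + grain bowl + gyoza plate + bahn mi (66 min).
All optima have 4 dishes.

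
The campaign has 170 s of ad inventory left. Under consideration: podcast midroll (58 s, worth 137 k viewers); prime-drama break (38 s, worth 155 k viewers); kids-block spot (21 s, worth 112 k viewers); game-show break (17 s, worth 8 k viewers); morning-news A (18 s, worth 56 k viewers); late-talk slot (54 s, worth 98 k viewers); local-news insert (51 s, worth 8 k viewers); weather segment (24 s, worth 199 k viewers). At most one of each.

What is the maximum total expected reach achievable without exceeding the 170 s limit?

659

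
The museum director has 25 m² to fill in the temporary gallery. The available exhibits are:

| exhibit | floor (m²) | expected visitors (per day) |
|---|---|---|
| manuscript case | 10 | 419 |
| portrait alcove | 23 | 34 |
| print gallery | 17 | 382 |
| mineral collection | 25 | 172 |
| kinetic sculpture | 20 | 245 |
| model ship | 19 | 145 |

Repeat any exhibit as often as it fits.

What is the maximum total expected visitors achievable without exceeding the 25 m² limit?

838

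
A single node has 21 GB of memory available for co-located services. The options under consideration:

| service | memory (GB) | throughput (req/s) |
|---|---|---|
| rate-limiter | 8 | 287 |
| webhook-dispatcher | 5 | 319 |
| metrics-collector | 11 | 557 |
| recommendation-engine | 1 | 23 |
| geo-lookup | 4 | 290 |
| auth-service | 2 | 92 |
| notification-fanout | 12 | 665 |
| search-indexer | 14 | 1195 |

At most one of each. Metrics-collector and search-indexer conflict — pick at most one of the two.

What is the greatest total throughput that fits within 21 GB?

1606

By throughput per GB: search-indexer 85.36, geo-lookup 72.50, webhook-dispatcher 63.80 lead.
Greedy by ratio would take recommendation-engine + geo-lookup + auth-service + search-indexer: 21 GB used, total 1600.
Dropping recommendation-engine and geo-lookup frees 5 GB; slotting in webhook-dispatcher (5 GB) lifts the total to 1606 at 21 GB.
Every other selection either busts 21 GB or breaks a pairing rule or fails to beat 1606.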